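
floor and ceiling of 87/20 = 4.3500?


87/20 = 4.3500
floor = 4
ceil = 5

floor = 4, ceil = 5


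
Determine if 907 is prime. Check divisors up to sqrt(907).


Check divisors up to sqrt(907) = 30.1164
No divisors found.
907 is prime.

Yes, 907 is prime


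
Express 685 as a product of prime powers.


685 / 5 = 137
137 / 137 = 1
685 = 5 × 137


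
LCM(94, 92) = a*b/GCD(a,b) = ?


GCD(94, 92) = 2
LCM = 94*92/2 = 8648/2 = 4324

LCM = 4324


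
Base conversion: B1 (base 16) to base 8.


B1 (base 16) = 177 (decimal)
177 (decimal) = 261 (base 8)


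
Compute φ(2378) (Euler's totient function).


2378 = 2 × 29 × 41
Prime factors: 2, 29, 41
φ(2378) = 2378 × (1-1/2) × (1-1/29) × (1-1/41)
= 2378 × 1/2 × 28/29 × 40/41 = 1120

φ(2378) = 1120


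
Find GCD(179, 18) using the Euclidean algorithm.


179 = 9 * 18 + 17
18 = 1 * 17 + 1
17 = 17 * 1 + 0
GCD = 1


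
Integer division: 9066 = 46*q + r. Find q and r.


9066 = 46 * 197 + 4
Check: 9062 + 4 = 9066

q = 197, r = 4


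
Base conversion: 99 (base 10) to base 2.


99 (base 10) = 99 (decimal)
99 (decimal) = 1100011 (base 2)


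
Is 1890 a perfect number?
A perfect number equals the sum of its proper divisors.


Proper divisors of 1890: 1, 2, 3, 5, 6, 7, 9, 10, 14, 15, 18, 21, 27, 30, 35, 42, 45, 54, 63, 70, 90, 105, 126, 135, 189, 210, 270, 315, 378, 630, 945
Sum = 1 + 2 + 3 + 5 + 6 + 7 + 9 + 10 + 14 + 15 + 18 + 21 + 27 + 30 + 35 + 42 + 45 + 54 + 63 + 70 + 90 + 105 + 126 + 135 + 189 + 210 + 270 + 315 + 378 + 630 + 945 = 3870

No, 1890 is not perfect (3870 ≠ 1890)


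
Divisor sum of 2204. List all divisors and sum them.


Divisors of 2204: 1, 2, 4, 19, 29, 38, 58, 76, 116, 551, 1102, 2204
Sum = 1 + 2 + 4 + 19 + 29 + 38 + 58 + 76 + 116 + 551 + 1102 + 2204 = 4200

σ(2204) = 4200


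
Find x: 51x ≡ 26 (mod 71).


GCD(51, 71) = 1, unique solution
a^(-1) mod 71 = 39
x = 39 * 26 mod 71 = 20

x ≡ 20 (mod 71)


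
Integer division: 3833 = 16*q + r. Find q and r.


3833 = 16 * 239 + 9
Check: 3824 + 9 = 3833

q = 239, r = 9


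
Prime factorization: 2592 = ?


2592 / 2 = 1296
1296 / 2 = 648
648 / 2 = 324
324 / 2 = 162
162 / 2 = 81
81 / 3 = 27
27 / 3 = 9
9 / 3 = 3
3 / 3 = 1
2592 = 2^5 × 3^4


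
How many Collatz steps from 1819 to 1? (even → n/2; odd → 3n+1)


1819 → 5458 → 2729 → 8188 → 4094 → 2047 → 6142 → 3071 → 9214 → 4607 → 13822 → 6911 → 20734 → 10367 → 31102 → 15551 → 46654 → 23327 → 69982 → 34991 → 104974 → 52487 → 157462 → 78731 → 236194 → 118097 → 354292 → 177146 → 88573 → 265720 → 132860 → 66430 → 33215 → 99646 → 49823 → 149470 → 74735 → 224206 → 112103 → 336310 → 168155 → 504466 → 252233 → 756700 → 378350 → 189175 → 567526 → 283763 → 851290 → 425645 → 1276936 → 638468 → 319234 → 159617 → 478852 → 239426 → 119713 → 359140 → 179570 → 89785 → 269356 → 134678 → 67339 → 202018 → 101009 → 303028 → 151514 → 75757 → 227272 → 113636 → 56818 → 28409 → 85228 → 42614 → 21307 → 63922 → 31961 → 95884 → 47942 → 23971 → 71914 → 35957 → 107872 → 53936 → 26968 → 13484 → 6742 → 3371 → 10114 → 5057 → 15172 → 7586 → 3793 → 11380 → 5690 → 2845 → 8536 → 4268 → 2134 → 1067 → 3202 → 1601 → 4804 → 2402 → 1201 → 3604 → 1802 → 901 → 2704 → 1352 → 676 → 338 → 169 → 508 → 254 → 127 → 382 → 191 → 574 → 287 → 862 → 431 → 1294 → 647 → 1942 → 971 → 2914 → 1457 → 4372 → 2186 → 1093 → 3280 → 1640 → 820 → 410 → 205 → 616 → 308 → 154 → 77 → 232 → 116 → 58 → 29 → 88 → 44 → 22 → 11 → 34 → 17 → 52 → 26 → 13 → 40 → 20 → 10 → 5 → 16 → 8 → 4 → 2 → 1
Total steps = 161

161 steps


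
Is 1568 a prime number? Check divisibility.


1568 / 2 = 784 (exact division)
1568 is NOT prime.

No, 1568 is not prime


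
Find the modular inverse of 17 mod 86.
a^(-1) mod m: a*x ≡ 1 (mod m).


Use the extended Euclidean algorithm on (86, 17); each row r = 86*s + 17*t:
r=86, s=1, t=0
r=17, s=0, t=1
q=5: r=1, s=1, t=-5   [86*(1) + 17*(-5) = 1]
q=17: r=0, s=-17, t=86   [86*(-17) + 17*(86) = 0]
GCD = 1 with t = -5, so 17*(-5) ≡ 1 (mod 86)
Inverse = -5 mod 86 = 81
Check: 17 * 81 = 1377 ≡ 1 (mod 86)

17^(-1) ≡ 81 (mod 86)


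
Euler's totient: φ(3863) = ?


3863 = 3863
Prime factors: 3863
φ(3863) = 3863 × (1-1/3863)
= 3863 × 3862/3863 = 3862

φ(3863) = 3862


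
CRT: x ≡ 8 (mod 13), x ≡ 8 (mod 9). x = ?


M = 13*9 = 117
M1 = M/13 = 9, M2 = M/9 = 13
M1^(-1) mod 13 = 3, M2^(-1) mod 9 = 7
x = 8*9*3 + 8*13*7 = 944
944 mod 117 = 8
Check: 8 mod 13 = 8 ✓, 8 mod 9 = 8 ✓

x ≡ 8 (mod 117)


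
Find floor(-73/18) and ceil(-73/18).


-73/18 = -4.0556
floor = -5
ceil = -4

floor = -5, ceil = -4


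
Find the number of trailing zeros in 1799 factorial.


floor(1799/5) = 359
floor(1799/25) = 71
floor(1799/125) = 14
floor(1799/625) = 2
Total = 446

446 trailing zeros


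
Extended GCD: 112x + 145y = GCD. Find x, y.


Tabular extended Euclidean (each row: r = 112*s + 145*t):
r=112, s=1, t=0
r=145, s=0, t=1
q=0: r=112, s=1, t=0   [112*(1) + 145*(0) = 112]
q=1: r=33, s=-1, t=1   [112*(-1) + 145*(1) = 33]
q=3: r=13, s=4, t=-3   [112*(4) + 145*(-3) = 13]
q=2: r=7, s=-9, t=7   [112*(-9) + 145*(7) = 7]
q=1: r=6, s=13, t=-10   [112*(13) + 145*(-10) = 6]
q=1: r=1, s=-22, t=17   [112*(-22) + 145*(17) = 1]
q=6: r=0, s=145, t=-112   [112*(145) + 145*(-112) = 0]
GCD = 1; from the row with r=1: x=-22, y=17
Check: 112*(-22) + 145*(17) = -2464 + 2465 = 1

GCD = 1, x = -22, y = 17


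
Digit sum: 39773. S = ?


3 + 9 + 7 + 7 + 3 = 29


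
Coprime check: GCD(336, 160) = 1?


Euclidean algorithm:
336 = 2 * 160 + 16
160 = 10 * 16 + 0
GCD(336, 160) = 16

No, not coprime (GCD = 16)


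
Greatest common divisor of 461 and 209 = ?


461 = 2 * 209 + 43
209 = 4 * 43 + 37
43 = 1 * 37 + 6
37 = 6 * 6 + 1
6 = 6 * 1 + 0
GCD = 1


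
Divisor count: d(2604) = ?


2604 = 2^2 × 3^1 × 7^1 × 31^1
d(2604) = (2+1) × (1+1) × (1+1) × (1+1) = 24

24 divisors


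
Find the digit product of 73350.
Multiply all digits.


7 × 3 × 3 × 5 × 0 = 0


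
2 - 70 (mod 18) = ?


2 - 70 = -68
-68 mod 18 = 4


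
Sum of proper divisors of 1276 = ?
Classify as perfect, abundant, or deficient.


Proper divisors: 1, 2, 4, 11, 22, 29, 44, 58, 116, 319, 638
Sum = 1 + 2 + 4 + 11 + 22 + 29 + 44 + 58 + 116 + 319 + 638 = 1244
1244 < 1276 → deficient

s(1276) = 1244 (deficient)


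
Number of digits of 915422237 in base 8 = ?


915422237 in base 8 = 6644036035
Number of digits = 10

10 digits (base 8)


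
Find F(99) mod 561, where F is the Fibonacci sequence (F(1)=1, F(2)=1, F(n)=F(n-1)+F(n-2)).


F(k) mod 561 for k=1..99:
1, 1, 2, 3, 5, 8, 13, 21, 34, 55, 89, 144, 233, 377, 49, 426, 475, 340, 254, 33, 287, 320, 46, 366, 412, 217, 68, 285, 353, 77, 430, 507, 376, 322, 137, 459, 35, 494, 529, 462, 430, 331, 200, 531, 170, 140, 310, 450, 199, 88, 287, 375, 101, 476, 16, 492, 508, 439, 386, 264, 89, 353, 442, 234, 115, 349, 464, 252, 155, 407, 1, 408, 409, 256, 104, 360, 464, 263, 166, 429, 34, 463, 497, 399, 335, 173, 508, 120, 67, 187, 254, 441, 134, 14, 148, 162, 310, 472, 221
F(99) mod 561 = 221


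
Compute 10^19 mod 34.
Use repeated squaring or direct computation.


10^1 mod 34 = 10
10^2 mod 34 = 32
10^3 mod 34 = 14
10^4 mod 34 = 4
10^5 mod 34 = 6
10^6 mod 34 = 26
10^7 mod 34 = 22
10^8 mod 34 = 16
10^9 mod 34 = 24
10^10 mod 34 = 2
10^11 mod 34 = 20
10^12 mod 34 = 30
10^13 mod 34 = 28
10^14 mod 34 = 8
10^15 mod 34 = 12
10^16 mod 34 = 18
10^17 mod 34 = 10
10^18 mod 34 = 32
10^19 mod 34 = 14


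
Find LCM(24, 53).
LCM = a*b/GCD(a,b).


GCD(24, 53) = 1
LCM = 24*53/1 = 1272/1 = 1272

LCM = 1272


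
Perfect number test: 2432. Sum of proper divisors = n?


Proper divisors of 2432: 1, 2, 4, 8, 16, 19, 32, 38, 64, 76, 128, 152, 304, 608, 1216
Sum = 1 + 2 + 4 + 8 + 16 + 19 + 32 + 38 + 64 + 76 + 128 + 152 + 304 + 608 + 1216 = 2668

No, 2432 is not perfect (2668 ≠ 2432)


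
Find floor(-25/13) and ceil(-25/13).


-25/13 = -1.9231
floor = -2
ceil = -1

floor = -2, ceil = -1


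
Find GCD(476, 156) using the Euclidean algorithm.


476 = 3 * 156 + 8
156 = 19 * 8 + 4
8 = 2 * 4 + 0
GCD = 4


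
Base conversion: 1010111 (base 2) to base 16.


1010111 (base 2) = 87 (decimal)
87 (decimal) = 57 (base 16)


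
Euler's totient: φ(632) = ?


632 = 2^3 × 79
Prime factors: 2, 79
φ(632) = 632 × (1-1/2) × (1-1/79)
= 632 × 1/2 × 78/79 = 312

φ(632) = 312


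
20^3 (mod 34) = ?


20^1 mod 34 = 20
20^2 mod 34 = 26
20^3 mod 34 = 10


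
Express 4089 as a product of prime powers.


4089 / 3 = 1363
1363 / 29 = 47
47 / 47 = 1
4089 = 3 × 29 × 47


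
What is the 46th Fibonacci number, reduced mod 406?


F(k) mod 406 for k=1..46:
1, 1, 2, 3, 5, 8, 13, 21, 34, 55, 89, 144, 233, 377, 204, 175, 379, 148, 121, 269, 390, 253, 237, 84, 321, 405, 320, 319, 233, 146, 379, 119, 92, 211, 303, 108, 5, 113, 118, 231, 349, 174, 117, 291, 2, 293
F(46) mod 406 = 293


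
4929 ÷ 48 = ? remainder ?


4929 = 48 * 102 + 33
Check: 4896 + 33 = 4929

q = 102, r = 33


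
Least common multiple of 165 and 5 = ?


GCD(165, 5) = 5
LCM = 165*5/5 = 825/5 = 165

LCM = 165


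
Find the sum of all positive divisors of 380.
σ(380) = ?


Divisors of 380: 1, 2, 4, 5, 10, 19, 20, 38, 76, 95, 190, 380
Sum = 1 + 2 + 4 + 5 + 10 + 19 + 20 + 38 + 76 + 95 + 190 + 380 = 840

σ(380) = 840


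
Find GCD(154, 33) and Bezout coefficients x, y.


Tabular extended Euclidean (each row: r = 154*s + 33*t):
r=154, s=1, t=0
r=33, s=0, t=1
q=4: r=22, s=1, t=-4   [154*(1) + 33*(-4) = 22]
q=1: r=11, s=-1, t=5   [154*(-1) + 33*(5) = 11]
q=2: r=0, s=3, t=-14   [154*(3) + 33*(-14) = 0]
GCD = 11; from the row with r=11: x=-1, y=5
Check: 154*(-1) + 33*(5) = -154 + 165 = 11

GCD = 11, x = -1, y = 5


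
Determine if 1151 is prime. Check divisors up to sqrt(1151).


Check divisors up to sqrt(1151) = 33.9264
No divisors found.
1151 is prime.

Yes, 1151 is prime


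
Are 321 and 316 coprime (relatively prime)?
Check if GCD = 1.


Euclidean algorithm:
321 = 1 * 316 + 5
316 = 63 * 5 + 1
5 = 5 * 1 + 0
GCD(321, 316) = 1

Yes, coprime (GCD = 1)


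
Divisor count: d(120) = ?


120 = 2^3 × 3^1 × 5^1
d(120) = (3+1) × (1+1) × (1+1) = 16

16 divisors


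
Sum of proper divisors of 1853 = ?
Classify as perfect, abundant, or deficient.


Proper divisors: 1, 17, 109
Sum = 1 + 17 + 109 = 127
127 < 1853 → deficient

s(1853) = 127 (deficient)


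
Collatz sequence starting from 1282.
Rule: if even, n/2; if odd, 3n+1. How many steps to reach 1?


1282 → 641 → 1924 → 962 → 481 → 1444 → 722 → 361 → 1084 → 542 → 271 → 814 → 407 → 1222 → 611 → 1834 → 917 → 2752 → 1376 → 688 → 344 → 172 → 86 → 43 → 130 → 65 → 196 → 98 → 49 → 148 → 74 → 37 → 112 → 56 → 28 → 14 → 7 → 22 → 11 → 34 → 17 → 52 → 26 → 13 → 40 → 20 → 10 → 5 → 16 → 8 → 4 → 2 → 1
Total steps = 52

52 steps


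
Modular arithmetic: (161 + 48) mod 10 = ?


161 + 48 = 209
209 mod 10 = 9


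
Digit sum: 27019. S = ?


2 + 7 + 0 + 1 + 9 = 19


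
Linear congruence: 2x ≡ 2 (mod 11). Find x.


GCD(2, 11) = 1, unique solution
a^(-1) mod 11 = 6
x = 6 * 2 mod 11 = 1

x ≡ 1 (mod 11)


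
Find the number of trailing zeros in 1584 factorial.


floor(1584/5) = 316
floor(1584/25) = 63
floor(1584/125) = 12
floor(1584/625) = 2
Total = 393

393 trailing zeros


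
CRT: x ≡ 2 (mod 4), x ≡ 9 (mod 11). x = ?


M = 4*11 = 44
M1 = M/4 = 11, M2 = M/11 = 4
M1^(-1) mod 4 = 3, M2^(-1) mod 11 = 3
x = 2*11*3 + 9*4*3 = 174
174 mod 44 = 42
Check: 42 mod 4 = 2 ✓, 42 mod 11 = 9 ✓

x ≡ 42 (mod 44)


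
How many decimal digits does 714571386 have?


714571386 has 9 digits in base 10
floor(log10(714571386)) + 1 = floor(8.8540) + 1 = 9

9 digits (base 10)


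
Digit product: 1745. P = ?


1 × 7 × 4 × 5 = 140


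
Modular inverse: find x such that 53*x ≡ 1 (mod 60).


Use the extended Euclidean algorithm on (60, 53); each row r = 60*s + 53*t:
r=60, s=1, t=0
r=53, s=0, t=1
q=1: r=7, s=1, t=-1   [60*(1) + 53*(-1) = 7]
q=7: r=4, s=-7, t=8   [60*(-7) + 53*(8) = 4]
q=1: r=3, s=8, t=-9   [60*(8) + 53*(-9) = 3]
q=1: r=1, s=-15, t=17   [60*(-15) + 53*(17) = 1]
q=3: r=0, s=53, t=-60   [60*(53) + 53*(-60) = 0]
GCD = 1 with t = 17, so 53*(17) ≡ 1 (mod 60)
Inverse = 17 mod 60 = 17
Check: 53 * 17 = 901 ≡ 1 (mod 60)

53^(-1) ≡ 17 (mod 60)


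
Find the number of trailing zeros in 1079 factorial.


floor(1079/5) = 215
floor(1079/25) = 43
floor(1079/125) = 8
floor(1079/625) = 1
Total = 267

267 trailing zeros


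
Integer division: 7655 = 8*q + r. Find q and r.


7655 = 8 * 956 + 7
Check: 7648 + 7 = 7655

q = 956, r = 7


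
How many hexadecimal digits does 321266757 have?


321266757 in base 16 = 13262445
Number of digits = 8

8 digits (base 16)


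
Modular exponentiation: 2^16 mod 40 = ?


2^1 mod 40 = 2
2^2 mod 40 = 4
2^3 mod 40 = 8
2^4 mod 40 = 16
2^5 mod 40 = 32
2^6 mod 40 = 24
2^7 mod 40 = 8
2^8 mod 40 = 16
2^9 mod 40 = 32
2^10 mod 40 = 24
2^11 mod 40 = 8
2^12 mod 40 = 16
2^13 mod 40 = 32
2^14 mod 40 = 24
2^15 mod 40 = 8
2^16 mod 40 = 16


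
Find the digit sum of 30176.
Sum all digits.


3 + 0 + 1 + 7 + 6 = 17


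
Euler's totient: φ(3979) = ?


3979 = 23 × 173
Prime factors: 23, 173
φ(3979) = 3979 × (1-1/23) × (1-1/173)
= 3979 × 22/23 × 172/173 = 3784

φ(3979) = 3784


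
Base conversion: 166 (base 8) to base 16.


166 (base 8) = 118 (decimal)
118 (decimal) = 76 (base 16)


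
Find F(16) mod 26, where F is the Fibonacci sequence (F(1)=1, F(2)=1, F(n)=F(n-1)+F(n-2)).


F(k) mod 26 for k=1..16:
1, 1, 2, 3, 5, 8, 13, 21, 8, 3, 11, 14, 25, 13, 12, 25
F(16) mod 26 = 25


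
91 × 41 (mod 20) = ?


91 × 41 = 3731
3731 mod 20 = 11


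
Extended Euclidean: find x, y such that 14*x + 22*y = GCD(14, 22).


Tabular extended Euclidean (each row: r = 14*s + 22*t):
r=14, s=1, t=0
r=22, s=0, t=1
q=0: r=14, s=1, t=0   [14*(1) + 22*(0) = 14]
q=1: r=8, s=-1, t=1   [14*(-1) + 22*(1) = 8]
q=1: r=6, s=2, t=-1   [14*(2) + 22*(-1) = 6]
q=1: r=2, s=-3, t=2   [14*(-3) + 22*(2) = 2]
q=3: r=0, s=11, t=-7   [14*(11) + 22*(-7) = 0]
GCD = 2; from the row with r=2: x=-3, y=2
Check: 14*(-3) + 22*(2) = -42 + 44 = 2

GCD = 2, x = -3, y = 2


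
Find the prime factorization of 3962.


3962 / 2 = 1981
1981 / 7 = 283
283 / 283 = 1
3962 = 2 × 7 × 283


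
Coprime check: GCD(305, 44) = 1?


Euclidean algorithm:
305 = 6 * 44 + 41
44 = 1 * 41 + 3
41 = 13 * 3 + 2
3 = 1 * 2 + 1
2 = 2 * 1 + 0
GCD(305, 44) = 1

Yes, coprime (GCD = 1)


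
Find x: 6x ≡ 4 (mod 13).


GCD(6, 13) = 1, unique solution
a^(-1) mod 13 = 11
x = 11 * 4 mod 13 = 5

x ≡ 5 (mod 13)


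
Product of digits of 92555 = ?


9 × 2 × 5 × 5 × 5 = 2250


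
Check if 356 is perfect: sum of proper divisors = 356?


Proper divisors of 356: 1, 2, 4, 89, 178
Sum = 1 + 2 + 4 + 89 + 178 = 274

No, 356 is not perfect (274 ≠ 356)


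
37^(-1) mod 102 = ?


Use the extended Euclidean algorithm on (102, 37); each row r = 102*s + 37*t:
r=102, s=1, t=0
r=37, s=0, t=1
q=2: r=28, s=1, t=-2   [102*(1) + 37*(-2) = 28]
q=1: r=9, s=-1, t=3   [102*(-1) + 37*(3) = 9]
q=3: r=1, s=4, t=-11   [102*(4) + 37*(-11) = 1]
q=9: r=0, s=-37, t=102   [102*(-37) + 37*(102) = 0]
GCD = 1 with t = -11, so 37*(-11) ≡ 1 (mod 102)
Inverse = -11 mod 102 = 91
Check: 37 * 91 = 3367 ≡ 1 (mod 102)

37^(-1) ≡ 91 (mod 102)


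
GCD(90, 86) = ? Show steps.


90 = 1 * 86 + 4
86 = 21 * 4 + 2
4 = 2 * 2 + 0
GCD = 2


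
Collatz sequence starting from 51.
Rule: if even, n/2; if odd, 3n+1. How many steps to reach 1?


51 → 154 → 77 → 232 → 116 → 58 → 29 → 88 → 44 → 22 → 11 → 34 → 17 → 52 → 26 → 13 → 40 → 20 → 10 → 5 → 16 → 8 → 4 → 2 → 1
Total steps = 24

24 steps


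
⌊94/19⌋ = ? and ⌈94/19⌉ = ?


94/19 = 4.9474
floor = 4
ceil = 5

floor = 4, ceil = 5


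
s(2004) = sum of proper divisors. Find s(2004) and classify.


Proper divisors: 1, 2, 3, 4, 6, 12, 167, 334, 501, 668, 1002
Sum = 1 + 2 + 3 + 4 + 6 + 12 + 167 + 334 + 501 + 668 + 1002 = 2700
2700 > 2004 → abundant

s(2004) = 2700 (abundant)


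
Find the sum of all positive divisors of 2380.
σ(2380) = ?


Divisors of 2380: 1, 2, 4, 5, 7, 10, 14, 17, 20, 28, 34, 35, 68, 70, 85, 119, 140, 170, 238, 340, 476, 595, 1190, 2380
Sum = 1 + 2 + 4 + 5 + 7 + 10 + 14 + 17 + 20 + 28 + 34 + 35 + 68 + 70 + 85 + 119 + 140 + 170 + 238 + 340 + 476 + 595 + 1190 + 2380 = 6048

σ(2380) = 6048


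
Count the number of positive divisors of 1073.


1073 = 29^1 × 37^1
d(1073) = (1+1) × (1+1) = 4

4 divisors


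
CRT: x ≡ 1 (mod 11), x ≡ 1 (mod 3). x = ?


M = 11*3 = 33
M1 = M/11 = 3, M2 = M/3 = 11
M1^(-1) mod 11 = 4, M2^(-1) mod 3 = 2
x = 1*3*4 + 1*11*2 = 34
34 mod 33 = 1
Check: 1 mod 11 = 1 ✓, 1 mod 3 = 1 ✓

x ≡ 1 (mod 33)


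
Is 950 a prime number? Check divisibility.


950 / 2 = 475 (exact division)
950 is NOT prime.

No, 950 is not prime


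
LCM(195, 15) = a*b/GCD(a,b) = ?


GCD(195, 15) = 15
LCM = 195*15/15 = 2925/15 = 195

LCM = 195


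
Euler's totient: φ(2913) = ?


2913 = 3 × 971
Prime factors: 3, 971
φ(2913) = 2913 × (1-1/3) × (1-1/971)
= 2913 × 2/3 × 970/971 = 1940

φ(2913) = 1940


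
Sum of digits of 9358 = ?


9 + 3 + 5 + 8 = 25


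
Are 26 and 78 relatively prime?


Euclidean algorithm:
78 = 3 * 26 + 0
GCD(26, 78) = 26

No, not coprime (GCD = 26)


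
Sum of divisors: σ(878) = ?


Divisors of 878: 1, 2, 439, 878
Sum = 1 + 2 + 439 + 878 = 1320

σ(878) = 1320


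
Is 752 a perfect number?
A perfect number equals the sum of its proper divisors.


Proper divisors of 752: 1, 2, 4, 8, 16, 47, 94, 188, 376
Sum = 1 + 2 + 4 + 8 + 16 + 47 + 94 + 188 + 376 = 736

No, 752 is not perfect (736 ≠ 752)


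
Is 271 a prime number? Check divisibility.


Check divisors up to sqrt(271) = 16.4621
No divisors found.
271 is prime.

Yes, 271 is prime


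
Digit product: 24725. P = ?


2 × 4 × 7 × 2 × 5 = 560


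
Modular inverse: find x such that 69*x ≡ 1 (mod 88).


Use the extended Euclidean algorithm on (88, 69); each row r = 88*s + 69*t:
r=88, s=1, t=0
r=69, s=0, t=1
q=1: r=19, s=1, t=-1   [88*(1) + 69*(-1) = 19]
q=3: r=12, s=-3, t=4   [88*(-3) + 69*(4) = 12]
q=1: r=7, s=4, t=-5   [88*(4) + 69*(-5) = 7]
q=1: r=5, s=-7, t=9   [88*(-7) + 69*(9) = 5]
q=1: r=2, s=11, t=-14   [88*(11) + 69*(-14) = 2]
q=2: r=1, s=-29, t=37   [88*(-29) + 69*(37) = 1]
q=2: r=0, s=69, t=-88   [88*(69) + 69*(-88) = 0]
GCD = 1 with t = 37, so 69*(37) ≡ 1 (mod 88)
Inverse = 37 mod 88 = 37
Check: 69 * 37 = 2553 ≡ 1 (mod 88)

69^(-1) ≡ 37 (mod 88)


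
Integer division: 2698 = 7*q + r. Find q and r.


2698 = 7 * 385 + 3
Check: 2695 + 3 = 2698

q = 385, r = 3


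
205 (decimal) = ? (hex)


205 (base 10) = 205 (decimal)
205 (decimal) = CD (base 16)


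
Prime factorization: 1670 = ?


1670 / 2 = 835
835 / 5 = 167
167 / 167 = 1
1670 = 2 × 5 × 167


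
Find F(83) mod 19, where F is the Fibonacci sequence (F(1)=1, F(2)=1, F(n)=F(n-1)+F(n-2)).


F(k) mod 19 for k=1..83:
1, 1, 2, 3, 5, 8, 13, 2, 15, 17, 13, 11, 5, 16, 2, 18, 1, 0, 1, 1, 2, 3, 5, 8, 13, 2, 15, 17, 13, 11, 5, 16, 2, 18, 1, 0, 1, 1, 2, 3, 5, 8, 13, 2, 15, 17, 13, 11, 5, 16, 2, 18, 1, 0, 1, 1, 2, 3, 5, 8, 13, 2, 15, 17, 13, 11, 5, 16, 2, 18, 1, 0, 1, 1, 2, 3, 5, 8, 13, 2, 15, 17, 13
F(83) mod 19 = 13


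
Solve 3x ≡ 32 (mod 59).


GCD(3, 59) = 1, unique solution
a^(-1) mod 59 = 20
x = 20 * 32 mod 59 = 50

x ≡ 50 (mod 59)


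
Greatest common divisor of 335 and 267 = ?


335 = 1 * 267 + 68
267 = 3 * 68 + 63
68 = 1 * 63 + 5
63 = 12 * 5 + 3
5 = 1 * 3 + 2
3 = 1 * 2 + 1
2 = 2 * 1 + 0
GCD = 1


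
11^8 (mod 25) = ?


11^1 mod 25 = 11
11^2 mod 25 = 21
11^3 mod 25 = 6
11^4 mod 25 = 16
11^5 mod 25 = 1
11^6 mod 25 = 11
11^7 mod 25 = 21
11^8 mod 25 = 6


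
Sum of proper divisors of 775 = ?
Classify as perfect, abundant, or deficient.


Proper divisors: 1, 5, 25, 31, 155
Sum = 1 + 5 + 25 + 31 + 155 = 217
217 < 775 → deficient

s(775) = 217 (deficient)


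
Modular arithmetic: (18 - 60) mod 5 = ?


18 - 60 = -42
-42 mod 5 = 3


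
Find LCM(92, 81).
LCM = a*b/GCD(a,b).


GCD(92, 81) = 1
LCM = 92*81/1 = 7452/1 = 7452

LCM = 7452


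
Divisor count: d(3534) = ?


3534 = 2^1 × 3^1 × 19^1 × 31^1
d(3534) = (1+1) × (1+1) × (1+1) × (1+1) = 16

16 divisors


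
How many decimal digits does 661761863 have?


661761863 has 9 digits in base 10
floor(log10(661761863)) + 1 = floor(8.8207) + 1 = 9

9 digits (base 10)


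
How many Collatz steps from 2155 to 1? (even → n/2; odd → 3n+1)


2155 → 6466 → 3233 → 9700 → 4850 → 2425 → 7276 → 3638 → 1819 → 5458 → 2729 → 8188 → 4094 → 2047 → 6142 → 3071 → 9214 → 4607 → 13822 → 6911 → 20734 → 10367 → 31102 → 15551 → 46654 → 23327 → 69982 → 34991 → 104974 → 52487 → 157462 → 78731 → 236194 → 118097 → 354292 → 177146 → 88573 → 265720 → 132860 → 66430 → 33215 → 99646 → 49823 → 149470 → 74735 → 224206 → 112103 → 336310 → 168155 → 504466 → 252233 → 756700 → 378350 → 189175 → 567526 → 283763 → 851290 → 425645 → 1276936 → 638468 → 319234 → 159617 → 478852 → 239426 → 119713 → 359140 → 179570 → 89785 → 269356 → 134678 → 67339 → 202018 → 101009 → 303028 → 151514 → 75757 → 227272 → 113636 → 56818 → 28409 → 85228 → 42614 → 21307 → 63922 → 31961 → 95884 → 47942 → 23971 → 71914 → 35957 → 107872 → 53936 → 26968 → 13484 → 6742 → 3371 → 10114 → 5057 → 15172 → 7586 → 3793 → 11380 → 5690 → 2845 → 8536 → 4268 → 2134 → 1067 → 3202 → 1601 → 4804 → 2402 → 1201 → 3604 → 1802 → 901 → 2704 → 1352 → 676 → 338 → 169 → 508 → 254 → 127 → 382 → 191 → 574 → 287 → 862 → 431 → 1294 → 647 → 1942 → 971 → 2914 → 1457 → 4372 → 2186 → 1093 → 3280 → 1640 → 820 → 410 → 205 → 616 → 308 → 154 → 77 → 232 → 116 → 58 → 29 → 88 → 44 → 22 → 11 → 34 → 17 → 52 → 26 → 13 → 40 → 20 → 10 → 5 → 16 → 8 → 4 → 2 → 1
Total steps = 169

169 steps


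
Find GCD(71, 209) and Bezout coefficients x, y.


Tabular extended Euclidean (each row: r = 71*s + 209*t):
r=71, s=1, t=0
r=209, s=0, t=1
q=0: r=71, s=1, t=0   [71*(1) + 209*(0) = 71]
q=2: r=67, s=-2, t=1   [71*(-2) + 209*(1) = 67]
q=1: r=4, s=3, t=-1   [71*(3) + 209*(-1) = 4]
q=16: r=3, s=-50, t=17   [71*(-50) + 209*(17) = 3]
q=1: r=1, s=53, t=-18   [71*(53) + 209*(-18) = 1]
q=3: r=0, s=-209, t=71   [71*(-209) + 209*(71) = 0]
GCD = 1; from the row with r=1: x=53, y=-18
Check: 71*(53) + 209*(-18) = 3763 - 3762 = 1

GCD = 1, x = 53, y = -18


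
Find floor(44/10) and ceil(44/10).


44/10 = 4.4000
floor = 4
ceil = 5

floor = 4, ceil = 5


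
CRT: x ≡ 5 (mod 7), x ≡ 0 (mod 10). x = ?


M = 7*10 = 70
M1 = M/7 = 10, M2 = M/10 = 7
M1^(-1) mod 7 = 5, M2^(-1) mod 10 = 3
x = 5*10*5 + 0*7*3 = 250
250 mod 70 = 40
Check: 40 mod 7 = 5 ✓, 40 mod 10 = 0 ✓

x ≡ 40 (mod 70)


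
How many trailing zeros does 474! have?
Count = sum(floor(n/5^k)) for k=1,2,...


floor(474/5) = 94
floor(474/25) = 18
floor(474/125) = 3
Total = 115

115 trailing zeros


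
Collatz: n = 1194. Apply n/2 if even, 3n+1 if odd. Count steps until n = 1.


1194 → 597 → 1792 → 896 → 448 → 224 → 112 → 56 → 28 → 14 → 7 → 22 → 11 → 34 → 17 → 52 → 26 → 13 → 40 → 20 → 10 → 5 → 16 → 8 → 4 → 2 → 1
Total steps = 26

26 steps


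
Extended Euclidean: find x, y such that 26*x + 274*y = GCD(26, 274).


Tabular extended Euclidean (each row: r = 26*s + 274*t):
r=26, s=1, t=0
r=274, s=0, t=1
q=0: r=26, s=1, t=0   [26*(1) + 274*(0) = 26]
q=10: r=14, s=-10, t=1   [26*(-10) + 274*(1) = 14]
q=1: r=12, s=11, t=-1   [26*(11) + 274*(-1) = 12]
q=1: r=2, s=-21, t=2   [26*(-21) + 274*(2) = 2]
q=6: r=0, s=137, t=-13   [26*(137) + 274*(-13) = 0]
GCD = 2; from the row with r=2: x=-21, y=2
Check: 26*(-21) + 274*(2) = -546 + 548 = 2

GCD = 2, x = -21, y = 2


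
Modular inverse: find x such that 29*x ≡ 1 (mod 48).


Use the extended Euclidean algorithm on (48, 29); each row r = 48*s + 29*t:
r=48, s=1, t=0
r=29, s=0, t=1
q=1: r=19, s=1, t=-1   [48*(1) + 29*(-1) = 19]
q=1: r=10, s=-1, t=2   [48*(-1) + 29*(2) = 10]
q=1: r=9, s=2, t=-3   [48*(2) + 29*(-3) = 9]
q=1: r=1, s=-3, t=5   [48*(-3) + 29*(5) = 1]
q=9: r=0, s=29, t=-48   [48*(29) + 29*(-48) = 0]
GCD = 1 with t = 5, so 29*(5) ≡ 1 (mod 48)
Inverse = 5 mod 48 = 5
Check: 29 * 5 = 145 ≡ 1 (mod 48)

29^(-1) ≡ 5 (mod 48)


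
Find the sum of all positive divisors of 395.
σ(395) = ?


Divisors of 395: 1, 5, 79, 395
Sum = 1 + 5 + 79 + 395 = 480

σ(395) = 480


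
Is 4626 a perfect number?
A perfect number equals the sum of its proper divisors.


Proper divisors of 4626: 1, 2, 3, 6, 9, 18, 257, 514, 771, 1542, 2313
Sum = 1 + 2 + 3 + 6 + 9 + 18 + 257 + 514 + 771 + 1542 + 2313 = 5436

No, 4626 is not perfect (5436 ≠ 4626)


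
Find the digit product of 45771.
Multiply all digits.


4 × 5 × 7 × 7 × 1 = 980


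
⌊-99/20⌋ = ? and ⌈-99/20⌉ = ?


-99/20 = -4.9500
floor = -5
ceil = -4

floor = -5, ceil = -4


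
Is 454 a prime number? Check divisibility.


454 / 2 = 227 (exact division)
454 is NOT prime.

No, 454 is not prime


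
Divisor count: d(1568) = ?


1568 = 2^5 × 7^2
d(1568) = (5+1) × (2+1) = 18

18 divisors


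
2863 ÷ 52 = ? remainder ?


2863 = 52 * 55 + 3
Check: 2860 + 3 = 2863

q = 55, r = 3


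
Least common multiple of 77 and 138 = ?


GCD(77, 138) = 1
LCM = 77*138/1 = 10626/1 = 10626

LCM = 10626


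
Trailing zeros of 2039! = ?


floor(2039/5) = 407
floor(2039/25) = 81
floor(2039/125) = 16
floor(2039/625) = 3
Total = 507

507 trailing zeros


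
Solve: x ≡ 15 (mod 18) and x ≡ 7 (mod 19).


M = 18*19 = 342
M1 = M/18 = 19, M2 = M/19 = 18
M1^(-1) mod 18 = 1, M2^(-1) mod 19 = 18
x = 15*19*1 + 7*18*18 = 2553
2553 mod 342 = 159
Check: 159 mod 18 = 15 ✓, 159 mod 19 = 7 ✓

x ≡ 159 (mod 342)


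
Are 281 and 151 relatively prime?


Euclidean algorithm:
281 = 1 * 151 + 130
151 = 1 * 130 + 21
130 = 6 * 21 + 4
21 = 5 * 4 + 1
4 = 4 * 1 + 0
GCD(281, 151) = 1

Yes, coprime (GCD = 1)


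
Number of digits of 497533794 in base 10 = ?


497533794 has 9 digits in base 10
floor(log10(497533794)) + 1 = floor(8.6968) + 1 = 9

9 digits (base 10)


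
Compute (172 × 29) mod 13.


172 × 29 = 4988
4988 mod 13 = 9


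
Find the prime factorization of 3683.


3683 / 29 = 127
127 / 127 = 1
3683 = 29 × 127


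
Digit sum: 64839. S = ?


6 + 4 + 8 + 3 + 9 = 30


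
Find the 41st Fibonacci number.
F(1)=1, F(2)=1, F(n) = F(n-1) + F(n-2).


Sequence: 1, 1, 2, 3, 5, 8, 13, 21, 34, 55, 89, 144, 233, 377, 610, 987, 1597, 2584, 4181, 6765, 10946, 17711, 28657, 46368, 75025, 121393, 196418, 317811, 514229, 832040, 1346269, 2178309, 3524578, 5702887, 9227465, 14930352, 24157817, 39088169, 63245986, 102334155, 165580141
F(41) = 165580141


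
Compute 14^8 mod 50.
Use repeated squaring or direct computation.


14^1 mod 50 = 14
14^2 mod 50 = 46
14^3 mod 50 = 44
14^4 mod 50 = 16
14^5 mod 50 = 24
14^6 mod 50 = 36
14^7 mod 50 = 4
14^8 mod 50 = 6


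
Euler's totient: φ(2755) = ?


2755 = 5 × 19 × 29
Prime factors: 5, 19, 29
φ(2755) = 2755 × (1-1/5) × (1-1/19) × (1-1/29)
= 2755 × 4/5 × 18/19 × 28/29 = 2016

φ(2755) = 2016


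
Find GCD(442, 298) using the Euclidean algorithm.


442 = 1 * 298 + 144
298 = 2 * 144 + 10
144 = 14 * 10 + 4
10 = 2 * 4 + 2
4 = 2 * 2 + 0
GCD = 2


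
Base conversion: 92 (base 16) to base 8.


92 (base 16) = 146 (decimal)
146 (decimal) = 222 (base 8)


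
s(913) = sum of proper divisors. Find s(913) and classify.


Proper divisors: 1, 11, 83
Sum = 1 + 11 + 83 = 95
95 < 913 → deficient

s(913) = 95 (deficient)


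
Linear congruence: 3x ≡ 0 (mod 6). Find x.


GCD(3, 6) = 3 divides 0
Divide: 1x ≡ 0 (mod 2)
x ≡ 0 (mod 2)


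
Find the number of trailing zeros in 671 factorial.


floor(671/5) = 134
floor(671/25) = 26
floor(671/125) = 5
floor(671/625) = 1
Total = 166

166 trailing zeros


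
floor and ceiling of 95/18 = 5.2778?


95/18 = 5.2778
floor = 5
ceil = 6

floor = 5, ceil = 6


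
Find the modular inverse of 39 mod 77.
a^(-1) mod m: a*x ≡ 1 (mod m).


Use the extended Euclidean algorithm on (77, 39); each row r = 77*s + 39*t:
r=77, s=1, t=0
r=39, s=0, t=1
q=1: r=38, s=1, t=-1   [77*(1) + 39*(-1) = 38]
q=1: r=1, s=-1, t=2   [77*(-1) + 39*(2) = 1]
q=38: r=0, s=39, t=-77   [77*(39) + 39*(-77) = 0]
GCD = 1 with t = 2, so 39*(2) ≡ 1 (mod 77)
Inverse = 2 mod 77 = 2
Check: 39 * 2 = 78 ≡ 1 (mod 77)

39^(-1) ≡ 2 (mod 77)


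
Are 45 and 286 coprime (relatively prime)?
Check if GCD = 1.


Euclidean algorithm:
286 = 6 * 45 + 16
45 = 2 * 16 + 13
16 = 1 * 13 + 3
13 = 4 * 3 + 1
3 = 3 * 1 + 0
GCD(45, 286) = 1

Yes, coprime (GCD = 1)


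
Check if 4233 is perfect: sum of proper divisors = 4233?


Proper divisors of 4233: 1, 3, 17, 51, 83, 249, 1411
Sum = 1 + 3 + 17 + 51 + 83 + 249 + 1411 = 1815

No, 4233 is not perfect (1815 ≠ 4233)


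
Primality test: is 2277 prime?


2277 / 3 = 759 (exact division)
2277 is NOT prime.

No, 2277 is not prime


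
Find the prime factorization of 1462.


1462 / 2 = 731
731 / 17 = 43
43 / 43 = 1
1462 = 2 × 17 × 43


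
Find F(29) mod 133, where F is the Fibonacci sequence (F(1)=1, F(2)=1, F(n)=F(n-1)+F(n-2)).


F(k) mod 133 for k=1..29:
1, 1, 2, 3, 5, 8, 13, 21, 34, 55, 89, 11, 100, 111, 78, 56, 1, 57, 58, 115, 40, 22, 62, 84, 13, 97, 110, 74, 51
F(29) mod 133 = 51


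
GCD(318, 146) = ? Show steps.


318 = 2 * 146 + 26
146 = 5 * 26 + 16
26 = 1 * 16 + 10
16 = 1 * 10 + 6
10 = 1 * 6 + 4
6 = 1 * 4 + 2
4 = 2 * 2 + 0
GCD = 2


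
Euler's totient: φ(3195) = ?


3195 = 3^2 × 5 × 71
Prime factors: 3, 5, 71
φ(3195) = 3195 × (1-1/3) × (1-1/5) × (1-1/71)
= 3195 × 2/3 × 4/5 × 70/71 = 1680

φ(3195) = 1680


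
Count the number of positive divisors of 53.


53 = 53^1
d(53) = (1+1) = 2

2 divisors


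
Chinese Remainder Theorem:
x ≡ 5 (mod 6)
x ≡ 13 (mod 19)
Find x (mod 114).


M = 6*19 = 114
M1 = M/6 = 19, M2 = M/19 = 6
M1^(-1) mod 6 = 1, M2^(-1) mod 19 = 16
x = 5*19*1 + 13*6*16 = 1343
1343 mod 114 = 89
Check: 89 mod 6 = 5 ✓, 89 mod 19 = 13 ✓

x ≡ 89 (mod 114)


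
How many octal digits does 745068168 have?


745068168 in base 8 = 5432153210
Number of digits = 10

10 digits (base 8)


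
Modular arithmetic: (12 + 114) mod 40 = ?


12 + 114 = 126
126 mod 40 = 6


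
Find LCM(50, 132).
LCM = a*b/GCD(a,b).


GCD(50, 132) = 2
LCM = 50*132/2 = 6600/2 = 3300

LCM = 3300


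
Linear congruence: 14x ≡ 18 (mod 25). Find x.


GCD(14, 25) = 1, unique solution
a^(-1) mod 25 = 9
x = 9 * 18 mod 25 = 12

x ≡ 12 (mod 25)


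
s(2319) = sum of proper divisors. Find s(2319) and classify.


Proper divisors: 1, 3, 773
Sum = 1 + 3 + 773 = 777
777 < 2319 → deficient

s(2319) = 777 (deficient)


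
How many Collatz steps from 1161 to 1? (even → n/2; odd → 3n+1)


1161 → 3484 → 1742 → 871 → 2614 → 1307 → 3922 → 1961 → 5884 → 2942 → 1471 → 4414 → 2207 → 6622 → 3311 → 9934 → 4967 → 14902 → 7451 → 22354 → 11177 → 33532 → 16766 → 8383 → 25150 → 12575 → 37726 → 18863 → 56590 → 28295 → 84886 → 42443 → 127330 → 63665 → 190996 → 95498 → 47749 → 143248 → 71624 → 35812 → 17906 → 8953 → 26860 → 13430 → 6715 → 20146 → 10073 → 30220 → 15110 → 7555 → 22666 → 11333 → 34000 → 17000 → 8500 → 4250 → 2125 → 6376 → 3188 → 1594 → 797 → 2392 → 1196 → 598 → 299 → 898 → 449 → 1348 → 674 → 337 → 1012 → 506 → 253 → 760 → 380 → 190 → 95 → 286 → 143 → 430 → 215 → 646 → 323 → 970 → 485 → 1456 → 728 → 364 → 182 → 91 → 274 → 137 → 412 → 206 → 103 → 310 → 155 → 466 → 233 → 700 → 350 → 175 → 526 → 263 → 790 → 395 → 1186 → 593 → 1780 → 890 → 445 → 1336 → 668 → 334 → 167 → 502 → 251 → 754 → 377 → 1132 → 566 → 283 → 850 → 425 → 1276 → 638 → 319 → 958 → 479 → 1438 → 719 → 2158 → 1079 → 3238 → 1619 → 4858 → 2429 → 7288 → 3644 → 1822 → 911 → 2734 → 1367 → 4102 → 2051 → 6154 → 3077 → 9232 → 4616 → 2308 → 1154 → 577 → 1732 → 866 → 433 → 1300 → 650 → 325 → 976 → 488 → 244 → 122 → 61 → 184 → 92 → 46 → 23 → 70 → 35 → 106 → 53 → 160 → 80 → 40 → 20 → 10 → 5 → 16 → 8 → 4 → 2 → 1
Total steps = 181

181 steps


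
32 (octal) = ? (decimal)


32 (base 8) = 26 (decimal)
26 (decimal) = 26 (base 10)


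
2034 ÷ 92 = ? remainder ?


2034 = 92 * 22 + 10
Check: 2024 + 10 = 2034

q = 22, r = 10


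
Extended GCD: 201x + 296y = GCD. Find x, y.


Tabular extended Euclidean (each row: r = 201*s + 296*t):
r=201, s=1, t=0
r=296, s=0, t=1
q=0: r=201, s=1, t=0   [201*(1) + 296*(0) = 201]
q=1: r=95, s=-1, t=1   [201*(-1) + 296*(1) = 95]
q=2: r=11, s=3, t=-2   [201*(3) + 296*(-2) = 11]
q=8: r=7, s=-25, t=17   [201*(-25) + 296*(17) = 7]
q=1: r=4, s=28, t=-19   [201*(28) + 296*(-19) = 4]
q=1: r=3, s=-53, t=36   [201*(-53) + 296*(36) = 3]
q=1: r=1, s=81, t=-55   [201*(81) + 296*(-55) = 1]
q=3: r=0, s=-296, t=201   [201*(-296) + 296*(201) = 0]
GCD = 1; from the row with r=1: x=81, y=-55
Check: 201*(81) + 296*(-55) = 16281 - 16280 = 1

GCD = 1, x = 81, y = -55


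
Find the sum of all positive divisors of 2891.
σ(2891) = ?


Divisors of 2891: 1, 7, 49, 59, 413, 2891
Sum = 1 + 7 + 49 + 59 + 413 + 2891 = 3420

σ(2891) = 3420


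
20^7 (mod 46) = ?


20^1 mod 46 = 20
20^2 mod 46 = 32
20^3 mod 46 = 42
20^4 mod 46 = 12
20^5 mod 46 = 10
20^6 mod 46 = 16
20^7 mod 46 = 44


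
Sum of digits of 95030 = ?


9 + 5 + 0 + 3 + 0 = 17


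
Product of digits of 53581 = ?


5 × 3 × 5 × 8 × 1 = 600


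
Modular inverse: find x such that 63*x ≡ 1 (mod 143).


Use the extended Euclidean algorithm on (143, 63); each row r = 143*s + 63*t:
r=143, s=1, t=0
r=63, s=0, t=1
q=2: r=17, s=1, t=-2   [143*(1) + 63*(-2) = 17]
q=3: r=12, s=-3, t=7   [143*(-3) + 63*(7) = 12]
q=1: r=5, s=4, t=-9   [143*(4) + 63*(-9) = 5]
q=2: r=2, s=-11, t=25   [143*(-11) + 63*(25) = 2]
q=2: r=1, s=26, t=-59   [143*(26) + 63*(-59) = 1]
q=2: r=0, s=-63, t=143   [143*(-63) + 63*(143) = 0]
GCD = 1 with t = -59, so 63*(-59) ≡ 1 (mod 143)
Inverse = -59 mod 143 = 84
Check: 63 * 84 = 5292 ≡ 1 (mod 143)

63^(-1) ≡ 84 (mod 143)


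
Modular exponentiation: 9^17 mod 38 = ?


9^1 mod 38 = 9
9^2 mod 38 = 5
9^3 mod 38 = 7
9^4 mod 38 = 25
9^5 mod 38 = 35
9^6 mod 38 = 11
9^7 mod 38 = 23
9^8 mod 38 = 17
9^9 mod 38 = 1
9^10 mod 38 = 9
9^11 mod 38 = 5
9^12 mod 38 = 7
9^13 mod 38 = 25
9^14 mod 38 = 35
9^15 mod 38 = 11
9^16 mod 38 = 23
9^17 mod 38 = 17


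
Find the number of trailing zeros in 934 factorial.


floor(934/5) = 186
floor(934/25) = 37
floor(934/125) = 7
floor(934/625) = 1
Total = 231

231 trailing zeros


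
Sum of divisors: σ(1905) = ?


Divisors of 1905: 1, 3, 5, 15, 127, 381, 635, 1905
Sum = 1 + 3 + 5 + 15 + 127 + 381 + 635 + 1905 = 3072

σ(1905) = 3072


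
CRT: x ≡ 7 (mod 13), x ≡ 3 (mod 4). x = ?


M = 13*4 = 52
M1 = M/13 = 4, M2 = M/4 = 13
M1^(-1) mod 13 = 10, M2^(-1) mod 4 = 1
x = 7*4*10 + 3*13*1 = 319
319 mod 52 = 7
Check: 7 mod 13 = 7 ✓, 7 mod 4 = 3 ✓

x ≡ 7 (mod 52)


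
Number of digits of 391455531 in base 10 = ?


391455531 has 9 digits in base 10
floor(log10(391455531)) + 1 = floor(8.5927) + 1 = 9

9 digits (base 10)


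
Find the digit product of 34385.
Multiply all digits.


3 × 4 × 3 × 8 × 5 = 1440


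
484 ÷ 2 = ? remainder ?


484 = 2 * 242 + 0
Check: 484 + 0 = 484

q = 242, r = 0


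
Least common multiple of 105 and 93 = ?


GCD(105, 93) = 3
LCM = 105*93/3 = 9765/3 = 3255

LCM = 3255


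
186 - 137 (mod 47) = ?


186 - 137 = 49
49 mod 47 = 2


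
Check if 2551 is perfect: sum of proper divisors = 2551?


Proper divisors of 2551: 1
Sum = 1 = 1

No, 2551 is not perfect (1 ≠ 2551)


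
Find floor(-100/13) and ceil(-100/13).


-100/13 = -7.6923
floor = -8
ceil = -7

floor = -8, ceil = -7


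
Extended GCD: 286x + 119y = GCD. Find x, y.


Tabular extended Euclidean (each row: r = 286*s + 119*t):
r=286, s=1, t=0
r=119, s=0, t=1
q=2: r=48, s=1, t=-2   [286*(1) + 119*(-2) = 48]
q=2: r=23, s=-2, t=5   [286*(-2) + 119*(5) = 23]
q=2: r=2, s=5, t=-12   [286*(5) + 119*(-12) = 2]
q=11: r=1, s=-57, t=137   [286*(-57) + 119*(137) = 1]
q=2: r=0, s=119, t=-286   [286*(119) + 119*(-286) = 0]
GCD = 1; from the row with r=1: x=-57, y=137
Check: 286*(-57) + 119*(137) = -16302 + 16303 = 1

GCD = 1, x = -57, y = 137


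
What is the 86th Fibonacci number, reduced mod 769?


F(k) mod 769 for k=1..86:
1, 1, 2, 3, 5, 8, 13, 21, 34, 55, 89, 144, 233, 377, 610, 218, 59, 277, 336, 613, 180, 24, 204, 228, 432, 660, 323, 214, 537, 751, 519, 501, 251, 752, 234, 217, 451, 668, 350, 249, 599, 79, 678, 757, 666, 654, 551, 436, 218, 654, 103, 757, 91, 79, 170, 249, 419, 668, 318, 217, 535, 752, 518, 501, 250, 751, 232, 214, 446, 660, 337, 228, 565, 24, 589, 613, 433, 277, 710, 218, 159, 377, 536, 144, 680, 55
F(86) mod 769 = 55


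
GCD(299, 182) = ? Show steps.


299 = 1 * 182 + 117
182 = 1 * 117 + 65
117 = 1 * 65 + 52
65 = 1 * 52 + 13
52 = 4 * 13 + 0
GCD = 13


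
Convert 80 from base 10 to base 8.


80 (base 10) = 80 (decimal)
80 (decimal) = 120 (base 8)


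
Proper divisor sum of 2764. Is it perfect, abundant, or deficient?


Proper divisors: 1, 2, 4, 691, 1382
Sum = 1 + 2 + 4 + 691 + 1382 = 2080
2080 < 2764 → deficient

s(2764) = 2080 (deficient)


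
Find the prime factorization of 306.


306 / 2 = 153
153 / 3 = 51
51 / 3 = 17
17 / 17 = 1
306 = 2 × 3^2 × 17


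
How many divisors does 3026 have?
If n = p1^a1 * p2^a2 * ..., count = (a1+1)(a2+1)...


3026 = 2^1 × 17^1 × 89^1
d(3026) = (1+1) × (1+1) × (1+1) = 8

8 divisors


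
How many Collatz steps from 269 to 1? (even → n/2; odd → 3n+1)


269 → 808 → 404 → 202 → 101 → 304 → 152 → 76 → 38 → 19 → 58 → 29 → 88 → 44 → 22 → 11 → 34 → 17 → 52 → 26 → 13 → 40 → 20 → 10 → 5 → 16 → 8 → 4 → 2 → 1
Total steps = 29

29 steps


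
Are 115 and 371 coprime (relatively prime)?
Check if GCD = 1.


Euclidean algorithm:
371 = 3 * 115 + 26
115 = 4 * 26 + 11
26 = 2 * 11 + 4
11 = 2 * 4 + 3
4 = 1 * 3 + 1
3 = 3 * 1 + 0
GCD(115, 371) = 1

Yes, coprime (GCD = 1)


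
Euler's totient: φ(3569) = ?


3569 = 43 × 83
Prime factors: 43, 83
φ(3569) = 3569 × (1-1/43) × (1-1/83)
= 3569 × 42/43 × 82/83 = 3444

φ(3569) = 3444


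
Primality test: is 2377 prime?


Check divisors up to sqrt(2377) = 48.7545
No divisors found.
2377 is prime.

Yes, 2377 is prime


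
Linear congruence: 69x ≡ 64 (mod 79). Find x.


GCD(69, 79) = 1, unique solution
a^(-1) mod 79 = 71
x = 71 * 64 mod 79 = 41

x ≡ 41 (mod 79)


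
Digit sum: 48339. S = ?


4 + 8 + 3 + 3 + 9 = 27
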